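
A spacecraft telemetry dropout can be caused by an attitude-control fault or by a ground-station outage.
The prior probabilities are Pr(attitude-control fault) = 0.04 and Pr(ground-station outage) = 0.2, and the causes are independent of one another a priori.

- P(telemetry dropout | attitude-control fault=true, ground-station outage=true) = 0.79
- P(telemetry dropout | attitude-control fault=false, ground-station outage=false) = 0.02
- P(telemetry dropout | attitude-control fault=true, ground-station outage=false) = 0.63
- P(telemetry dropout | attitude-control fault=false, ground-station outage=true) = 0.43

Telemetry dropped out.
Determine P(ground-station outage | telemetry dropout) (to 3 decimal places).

P(ground-station outage | telemetry dropout) ≈ 0.714

By total probability over the 4 (attitude-control fault, ground-station outage) configurations:
  P(telemetry dropout) = 0.02*0.96*0.8 + 0.43*0.96*0.2 + 0.63*0.04*0.8 + 0.79*0.04*0.2
        = 0.015360 + 0.082560 + 0.020160 + 0.006320 = 0.124400
Configurations with ground-station outage contribute 0.088880, so
  P(ground-station outage | telemetry dropout) = 0.088880 / 0.124400 ≈ 0.714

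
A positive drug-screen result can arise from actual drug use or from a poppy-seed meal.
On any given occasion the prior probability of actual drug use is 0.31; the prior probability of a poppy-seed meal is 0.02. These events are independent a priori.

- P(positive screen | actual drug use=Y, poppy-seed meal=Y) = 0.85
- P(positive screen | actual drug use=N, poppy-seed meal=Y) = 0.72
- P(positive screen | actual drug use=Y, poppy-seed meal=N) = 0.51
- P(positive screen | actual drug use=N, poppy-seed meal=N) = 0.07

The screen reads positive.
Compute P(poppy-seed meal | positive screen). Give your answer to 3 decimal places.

For the numerator, keep only poppy-seed meal=true terms: 0.009936 + 0.005270 = 0.015206
Normalizer over all consistent configurations: 0.07*0.69*0.98 + 0.72*0.69*0.02 + 0.51*0.31*0.98 + 0.85*0.31*0.02 = 0.217478
Posterior = 0.015206 / 0.217478 ≈ 0.070

P(poppy-seed meal | positive screen) ≈ 0.070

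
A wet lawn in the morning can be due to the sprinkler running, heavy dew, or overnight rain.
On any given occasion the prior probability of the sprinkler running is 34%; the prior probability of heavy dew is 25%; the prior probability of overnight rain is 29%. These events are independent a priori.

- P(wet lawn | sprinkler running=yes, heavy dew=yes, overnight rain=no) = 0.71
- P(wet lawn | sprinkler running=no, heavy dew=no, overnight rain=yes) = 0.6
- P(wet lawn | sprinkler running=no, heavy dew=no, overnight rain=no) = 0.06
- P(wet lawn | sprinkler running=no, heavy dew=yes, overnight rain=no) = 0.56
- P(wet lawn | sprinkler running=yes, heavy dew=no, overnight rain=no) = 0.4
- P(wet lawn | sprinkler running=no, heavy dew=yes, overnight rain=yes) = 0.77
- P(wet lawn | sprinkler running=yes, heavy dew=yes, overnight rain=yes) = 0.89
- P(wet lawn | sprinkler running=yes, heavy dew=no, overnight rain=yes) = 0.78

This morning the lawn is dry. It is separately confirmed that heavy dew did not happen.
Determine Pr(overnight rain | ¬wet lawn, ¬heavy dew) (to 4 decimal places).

Enumerate the 4 (sprinkler running, overnight rain) configurations and weight by the priors:
  P(¬wet lawn | ¬heavy dew) = 0.94×0.66×0.71 + 0.4×0.66×0.29 + 0.6×0.34×0.71 + 0.22×0.34×0.29
        = 0.440484 + 0.076560 + 0.144840 + 0.021692 = 0.683576
The terms with overnight rain present sum to 0.098252, so
  P(overnight rain | ¬wet lawn, ¬heavy dew) = 0.098252 / 0.683576 ≈ 0.1437

Pr(overnight rain | ¬wet lawn, ¬heavy dew) ≈ 0.1437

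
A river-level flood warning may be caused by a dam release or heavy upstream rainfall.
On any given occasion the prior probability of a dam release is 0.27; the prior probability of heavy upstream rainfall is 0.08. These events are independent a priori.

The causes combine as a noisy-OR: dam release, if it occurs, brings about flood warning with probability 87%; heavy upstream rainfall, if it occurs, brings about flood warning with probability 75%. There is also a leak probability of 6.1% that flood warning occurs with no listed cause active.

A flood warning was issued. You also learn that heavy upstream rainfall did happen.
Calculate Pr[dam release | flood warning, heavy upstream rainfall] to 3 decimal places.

Pr[dam release | flood warning, heavy upstream rainfall] ≈ 0.319

Under noisy-OR, P(flood warning | causes) = 1 − (1−0.061)·∏(1−qᵢ) over the active causes.
P(flood warning | heavy upstream rainfall) = 0.76525×0.73 + 0.969483×0.27 = 0.558632 + 0.261760 = 0.820392
Restricting to configurations with dam release present: 0.969483×0.27 = 0.261760.
P(dam release | flood warning, heavy upstream rainfall) = 0.261760 / 0.820392 ≈ 0.319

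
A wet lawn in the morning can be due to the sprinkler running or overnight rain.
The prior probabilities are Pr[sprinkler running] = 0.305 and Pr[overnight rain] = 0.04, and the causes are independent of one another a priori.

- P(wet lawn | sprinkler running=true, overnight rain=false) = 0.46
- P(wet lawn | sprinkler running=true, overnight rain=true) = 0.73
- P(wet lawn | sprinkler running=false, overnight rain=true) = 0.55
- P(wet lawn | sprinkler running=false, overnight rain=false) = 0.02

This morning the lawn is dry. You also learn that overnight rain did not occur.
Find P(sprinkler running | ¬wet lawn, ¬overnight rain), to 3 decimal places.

By total probability over both values of sprinkler running:
  P(¬wet lawn | ¬overnight rain) = 0.98×0.695 + 0.54×0.305
        = 0.681100 + 0.164700 = 0.845800
The terms with sprinkler running present sum to 0.164700, so
  P(sprinkler running | ¬wet lawn, ¬overnight rain) = 0.164700 / 0.845800 ≈ 0.195

P(sprinkler running | ¬wet lawn, ¬overnight rain) ≈ 0.195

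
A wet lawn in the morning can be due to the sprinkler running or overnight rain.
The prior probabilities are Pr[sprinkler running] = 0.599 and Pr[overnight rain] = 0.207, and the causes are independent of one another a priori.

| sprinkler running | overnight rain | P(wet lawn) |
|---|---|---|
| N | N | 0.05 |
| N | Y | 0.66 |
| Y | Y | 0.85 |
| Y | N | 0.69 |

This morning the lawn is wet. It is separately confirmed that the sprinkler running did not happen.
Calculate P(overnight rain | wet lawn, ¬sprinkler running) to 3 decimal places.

Enumerate both values of overnight rain and weight by the priors:
  P(wet lawn | ¬sprinkler running) = 0.05*0.793 + 0.66*0.207
        = 0.039650 + 0.136620 = 0.176270
Configurations with overnight rain contribute 0.136620, so
  P(overnight rain | wet lawn, ¬sprinkler running) = 0.136620 / 0.176270 ≈ 0.775

P(overnight rain | wet lawn, ¬sprinkler running) ≈ 0.775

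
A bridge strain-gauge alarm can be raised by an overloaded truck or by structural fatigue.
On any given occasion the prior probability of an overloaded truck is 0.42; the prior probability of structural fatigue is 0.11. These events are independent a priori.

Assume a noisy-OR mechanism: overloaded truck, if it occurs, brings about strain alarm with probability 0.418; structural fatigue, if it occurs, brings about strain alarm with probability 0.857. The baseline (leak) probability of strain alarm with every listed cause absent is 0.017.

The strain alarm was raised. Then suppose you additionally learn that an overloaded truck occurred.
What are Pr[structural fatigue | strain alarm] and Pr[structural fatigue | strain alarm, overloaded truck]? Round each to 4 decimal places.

Under noisy-OR, P(strain alarm | causes) = 1 − (1−0.017)·∏(1−qᵢ) over the active causes.
Numerator (weight on configurations with structural fatigue): 0.054832 + 0.042420 = 0.097252
Normalizer over all consistent configurations: 0.017·0.58·0.89 + 0.859431·0.58·0.11 + 0.427894·0.42·0.89 + 0.918189·0.42·0.11 = 0.265974
Posterior = 0.097252 / 0.265974 ≈ 0.3656

With the extra evidence:
Sum P(strain alarm|·) weighted by the priors over both values of structural fatigue:
  P(strain alarm | overloaded truck) = 0.427894*0.89 + 0.918189*0.11
        = 0.380826 + 0.101001 = 0.481827
Configurations with structural fatigue contribute 0.101001, so
  P(structural fatigue | strain alarm, overloaded truck) = 0.101001 / 0.481827 ≈ 0.2096

Pr[structural fatigue | strain alarm] ≈ 0.3656; Pr[structural fatigue | strain alarm, overloaded truck] ≈ 0.2096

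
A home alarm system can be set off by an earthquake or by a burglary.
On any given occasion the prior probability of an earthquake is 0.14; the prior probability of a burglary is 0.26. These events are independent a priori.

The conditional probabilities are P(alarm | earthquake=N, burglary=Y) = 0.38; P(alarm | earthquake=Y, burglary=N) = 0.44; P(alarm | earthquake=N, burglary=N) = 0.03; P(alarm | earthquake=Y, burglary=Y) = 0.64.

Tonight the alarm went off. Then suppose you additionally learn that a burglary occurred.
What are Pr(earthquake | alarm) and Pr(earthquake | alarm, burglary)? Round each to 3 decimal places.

Enumerate the 4 (earthquake, burglary) configurations and weight by the priors:
  P(alarm) = 0.03*0.86*0.74 + 0.38*0.86*0.26 + 0.44*0.14*0.74 + 0.64*0.14*0.26
        = 0.019092 + 0.084968 + 0.045584 + 0.023296 = 0.172940
Keeping only the earthquake-present terms gives 0.068880, so
  P(earthquake | alarm) = 0.068880 / 0.172940 ≈ 0.398

With the extra evidence:
P(alarm | burglary) = 0.38·0.86 + 0.64·0.14 = 0.326800 + 0.089600 = 0.416400
The earthquake-present share is 0.64·0.14 = 0.089600.
P(earthquake | alarm, burglary) = 0.089600 / 0.416400 ≈ 0.215

Pr(earthquake | alarm) ≈ 0.398; Pr(earthquake | alarm, burglary) ≈ 0.215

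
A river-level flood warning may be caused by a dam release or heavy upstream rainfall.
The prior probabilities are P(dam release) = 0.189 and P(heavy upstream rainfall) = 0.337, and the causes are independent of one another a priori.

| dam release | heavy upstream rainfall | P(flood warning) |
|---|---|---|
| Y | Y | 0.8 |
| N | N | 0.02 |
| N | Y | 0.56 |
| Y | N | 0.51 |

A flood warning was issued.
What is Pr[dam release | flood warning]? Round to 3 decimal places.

Weight on dam release=true, given the evidence: 0.063907 + 0.050954 = 0.114861
The normalizing constant is 0.02*0.811*0.663 + 0.56*0.811*0.337 + 0.51*0.189*0.663 + 0.8*0.189*0.337 = 0.278667
Posterior = 0.114861 / 0.278667 ≈ 0.412

Pr[dam release | flood warning] ≈ 0.412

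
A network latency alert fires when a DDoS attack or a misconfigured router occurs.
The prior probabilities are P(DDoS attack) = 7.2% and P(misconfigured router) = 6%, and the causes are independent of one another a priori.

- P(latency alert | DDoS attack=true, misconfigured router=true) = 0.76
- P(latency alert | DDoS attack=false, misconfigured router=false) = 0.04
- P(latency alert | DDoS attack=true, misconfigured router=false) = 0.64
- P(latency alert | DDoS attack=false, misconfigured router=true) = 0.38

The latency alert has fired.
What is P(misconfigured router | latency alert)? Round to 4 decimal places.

P(misconfigured router | latency alert) ≈ 0.2381

Weight on misconfigured router=true, given the evidence: 0.021158 + 0.003283 = 0.024441
Normalizer over all consistent configurations: 0.04×0.928×0.94 + 0.38×0.928×0.06 + 0.64×0.072×0.94 + 0.76×0.072×0.06 = 0.102649
Posterior = 0.024441 / 0.102649 ≈ 0.2381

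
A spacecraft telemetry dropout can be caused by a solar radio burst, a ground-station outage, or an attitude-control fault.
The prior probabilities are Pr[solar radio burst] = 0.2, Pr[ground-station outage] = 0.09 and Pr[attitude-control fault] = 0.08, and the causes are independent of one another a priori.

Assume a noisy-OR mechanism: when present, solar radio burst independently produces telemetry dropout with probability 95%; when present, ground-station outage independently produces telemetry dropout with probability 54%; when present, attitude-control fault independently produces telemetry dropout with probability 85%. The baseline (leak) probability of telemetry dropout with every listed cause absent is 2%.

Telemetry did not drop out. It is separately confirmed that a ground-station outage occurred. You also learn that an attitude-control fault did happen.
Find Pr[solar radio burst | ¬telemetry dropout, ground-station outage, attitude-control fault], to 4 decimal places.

Pr[solar radio burst | ¬telemetry dropout, ground-station outage, attitude-control fault] ≈ 0.0123

Under noisy-OR, P(telemetry dropout | causes) = 1 − (1−0.02)·∏(1−qᵢ) over the active causes.
For the numerator, keep only solar radio burst=true terms: 0.003381×0.2 = 0.000676
Normalizer over all consistent configurations: 0.06762×0.8 + 0.003381×0.2 = 0.054772
Posterior = 0.000676 / 0.054772 ≈ 0.0123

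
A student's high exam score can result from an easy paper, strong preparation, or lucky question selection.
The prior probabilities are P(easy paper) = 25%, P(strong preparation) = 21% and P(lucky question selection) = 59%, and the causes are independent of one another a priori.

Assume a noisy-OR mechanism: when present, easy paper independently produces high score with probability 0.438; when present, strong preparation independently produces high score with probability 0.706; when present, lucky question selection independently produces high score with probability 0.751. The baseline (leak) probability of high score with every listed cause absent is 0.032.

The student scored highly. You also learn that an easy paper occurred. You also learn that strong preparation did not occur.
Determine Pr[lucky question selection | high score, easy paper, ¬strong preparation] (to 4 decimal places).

Pr[lucky question selection | high score, easy paper, ¬strong preparation] ≈ 0.7318

Under noisy-OR, P(high score | causes) = 1 − (1−0.032)·∏(1−qᵢ) over the active causes.
Numerator (weight on configurations with lucky question selection): 0.86454·0.59 = 0.510079
The normalizing constant is 0.455984·0.41 + 0.86454·0.59 = 0.697032
P(lucky question selection | high score, easy paper, ¬strong preparation) = 0.510079/0.697032 ≈ 0.7318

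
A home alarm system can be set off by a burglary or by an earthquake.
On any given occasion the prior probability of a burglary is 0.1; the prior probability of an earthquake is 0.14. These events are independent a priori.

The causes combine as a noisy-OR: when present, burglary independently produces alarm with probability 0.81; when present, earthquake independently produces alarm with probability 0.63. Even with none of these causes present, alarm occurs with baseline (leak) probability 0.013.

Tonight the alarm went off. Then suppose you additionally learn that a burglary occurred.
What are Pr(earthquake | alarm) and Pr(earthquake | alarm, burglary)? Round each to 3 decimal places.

Under noisy-OR, P(alarm | causes) = 1 − (1−0.013)·∏(1−qᵢ) over the active causes.
Numerator (weight on configurations with earthquake): 0.079986 + 0.013029 = 0.093015
Normalizer over all consistent configurations: 0.013*0.9*0.86 + 0.63481*0.9*0.14 + 0.81247*0.1*0.86 + 0.930614*0.1*0.14 = 0.172949
Posterior = 0.093015 / 0.172949 ≈ 0.538

Now condition on the additional information:
Sum P(alarm|·) weighted by the priors over both values of earthquake:
  P(alarm | burglary) = 0.81247*0.86 + 0.930614*0.14
        = 0.698724 + 0.130286 = 0.829010
The terms with earthquake present sum to 0.130286, so
  P(earthquake | alarm, burglary) = 0.130286 / 0.829010 ≈ 0.157

Pr(earthquake | alarm) ≈ 0.538; Pr(earthquake | alarm, burglary) ≈ 0.157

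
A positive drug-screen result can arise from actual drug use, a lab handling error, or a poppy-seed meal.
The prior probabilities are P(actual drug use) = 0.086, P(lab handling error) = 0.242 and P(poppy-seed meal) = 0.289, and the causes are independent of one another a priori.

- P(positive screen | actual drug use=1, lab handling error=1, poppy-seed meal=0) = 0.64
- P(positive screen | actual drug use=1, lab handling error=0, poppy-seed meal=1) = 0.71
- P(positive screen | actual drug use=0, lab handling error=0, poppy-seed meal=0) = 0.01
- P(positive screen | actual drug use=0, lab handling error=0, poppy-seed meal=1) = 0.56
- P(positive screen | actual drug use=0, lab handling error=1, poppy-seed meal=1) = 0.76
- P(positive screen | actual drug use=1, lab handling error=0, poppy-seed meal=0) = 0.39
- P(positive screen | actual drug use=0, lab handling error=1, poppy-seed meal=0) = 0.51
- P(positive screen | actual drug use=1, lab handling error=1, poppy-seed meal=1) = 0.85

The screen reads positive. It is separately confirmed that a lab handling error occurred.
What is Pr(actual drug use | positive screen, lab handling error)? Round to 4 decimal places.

Pr(actual drug use | positive screen, lab handling error) ≈ 0.1017

Weight on actual drug use=true, given the evidence: 0.039133 + 0.021126 = 0.060259
The normalizing constant is 0.51·0.914·0.711 + 0.76·0.914·0.289 + 0.64·0.086·0.711 + 0.85·0.086·0.289 = 0.592436
Posterior = 0.060259 / 0.592436 ≈ 0.1017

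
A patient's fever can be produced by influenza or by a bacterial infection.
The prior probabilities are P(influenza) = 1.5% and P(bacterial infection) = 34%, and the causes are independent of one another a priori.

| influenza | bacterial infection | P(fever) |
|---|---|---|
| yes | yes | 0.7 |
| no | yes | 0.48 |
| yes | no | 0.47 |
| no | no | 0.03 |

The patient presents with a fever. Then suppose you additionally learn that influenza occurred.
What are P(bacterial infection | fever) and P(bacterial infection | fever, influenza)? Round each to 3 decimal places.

P(bacterial infection | fever) ≈ 0.872; P(bacterial infection | fever, influenza) ≈ 0.434

Sum P(fever|·) weighted by the priors over the 4 (influenza, bacterial infection) configurations:
  P(fever) = 0.03×0.985×0.66 + 0.48×0.985×0.34 + 0.47×0.015×0.66 + 0.7×0.015×0.34
        = 0.019503 + 0.160752 + 0.004653 + 0.003570 = 0.188478
Configurations with bacterial infection contribute 0.164322, so
  P(bacterial infection | fever) = 0.164322 / 0.188478 ≈ 0.872

With the extra evidence:
Numerator (weight on configurations with bacterial infection): 0.7×0.34 = 0.238000
The normalizing constant is 0.47×0.66 + 0.7×0.34 = 0.548200
Posterior = 0.238000 / 0.548200 ≈ 0.434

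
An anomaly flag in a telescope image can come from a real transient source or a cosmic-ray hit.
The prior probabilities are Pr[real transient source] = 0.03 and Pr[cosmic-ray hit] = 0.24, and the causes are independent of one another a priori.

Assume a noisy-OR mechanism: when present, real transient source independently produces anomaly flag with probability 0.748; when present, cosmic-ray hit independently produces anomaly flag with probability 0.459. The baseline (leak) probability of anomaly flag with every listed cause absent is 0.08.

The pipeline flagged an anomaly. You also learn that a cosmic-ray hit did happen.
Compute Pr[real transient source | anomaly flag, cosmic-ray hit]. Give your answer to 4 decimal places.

Under noisy-OR, P(anomaly flag | causes) = 1 − (1−0.08)·∏(1−qᵢ) over the active causes.
For the numerator, keep only real transient source=true terms: 0.874575×0.03 = 0.026237
The normalizing constant is 0.50228×0.97 + 0.874575×0.03 = 0.513449
P(real transient source | anomaly flag, cosmic-ray hit) = 0.026237/0.513449 ≈ 0.0511

Pr[real transient source | anomaly flag, cosmic-ray hit] ≈ 0.0511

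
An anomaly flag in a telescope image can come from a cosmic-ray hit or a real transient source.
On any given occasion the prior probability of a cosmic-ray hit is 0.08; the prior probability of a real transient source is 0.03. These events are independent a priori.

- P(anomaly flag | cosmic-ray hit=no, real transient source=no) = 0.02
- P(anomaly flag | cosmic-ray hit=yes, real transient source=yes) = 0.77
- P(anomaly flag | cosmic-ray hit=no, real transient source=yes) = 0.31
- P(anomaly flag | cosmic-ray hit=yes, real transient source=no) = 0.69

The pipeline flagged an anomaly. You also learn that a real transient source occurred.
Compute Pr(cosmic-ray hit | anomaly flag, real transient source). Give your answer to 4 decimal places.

Pr(cosmic-ray hit | anomaly flag, real transient source) ≈ 0.1776

P(anomaly flag | real transient source) = 0.31*0.92 + 0.77*0.08 = 0.285200 + 0.061600 = 0.346800
Restricting to configurations with cosmic-ray hit present: 0.77*0.08 = 0.061600.
P(cosmic-ray hit | anomaly flag, real transient source) = 0.061600 / 0.346800 ≈ 0.1776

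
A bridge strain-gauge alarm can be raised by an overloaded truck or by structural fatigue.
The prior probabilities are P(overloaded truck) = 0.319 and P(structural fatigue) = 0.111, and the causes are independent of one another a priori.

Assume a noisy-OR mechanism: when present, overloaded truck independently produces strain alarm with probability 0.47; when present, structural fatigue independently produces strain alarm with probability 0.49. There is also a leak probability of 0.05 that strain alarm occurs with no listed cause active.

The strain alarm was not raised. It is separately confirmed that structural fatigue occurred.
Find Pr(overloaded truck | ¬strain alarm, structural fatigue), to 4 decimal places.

Under noisy-OR, P(strain alarm | causes) = 1 − (1−0.05)·∏(1−qᵢ) over the active causes.
P(¬strain alarm | structural fatigue) = 0.4845×0.681 + 0.256785×0.319 = 0.329945 + 0.081914 = 0.411859
Restricting to configurations with overloaded truck present: 0.256785×0.319 = 0.081914.
Hence the posterior is 0.081914/0.411859 ≈ 0.1989.

Pr(overloaded truck | ¬strain alarm, structural fatigue) ≈ 0.1989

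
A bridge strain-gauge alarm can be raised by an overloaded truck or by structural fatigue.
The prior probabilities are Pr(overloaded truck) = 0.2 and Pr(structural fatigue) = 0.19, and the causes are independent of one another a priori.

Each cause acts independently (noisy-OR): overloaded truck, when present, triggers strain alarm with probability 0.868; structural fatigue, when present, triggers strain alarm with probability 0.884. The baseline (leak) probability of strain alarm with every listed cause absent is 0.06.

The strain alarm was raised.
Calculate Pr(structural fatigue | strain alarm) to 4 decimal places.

Under noisy-OR, P(strain alarm | causes) = 1 − (1−0.06)·∏(1−qᵢ) over the active causes.
By total probability over the 4 (overloaded truck, structural fatigue) configurations:
  P(strain alarm) = 0.06×0.8×0.81 + 0.89096×0.8×0.19 + 0.87592×0.2×0.81 + 0.985607×0.2×0.19
        = 0.038880 + 0.135426 + 0.141899 + 0.037453 = 0.353658
Configurations with structural fatigue contribute 0.172879, so
  P(structural fatigue | strain alarm) = 0.172879 / 0.353658 ≈ 0.4888

Pr(structural fatigue | strain alarm) ≈ 0.4888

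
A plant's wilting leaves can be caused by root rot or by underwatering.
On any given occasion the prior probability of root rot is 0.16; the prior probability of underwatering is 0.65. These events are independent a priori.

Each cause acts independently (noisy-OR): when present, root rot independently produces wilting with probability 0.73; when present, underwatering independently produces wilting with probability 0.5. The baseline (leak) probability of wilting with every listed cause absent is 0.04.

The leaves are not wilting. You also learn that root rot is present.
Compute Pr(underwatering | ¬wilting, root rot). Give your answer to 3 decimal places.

Pr(underwatering | ¬wilting, root rot) ≈ 0.481

Under noisy-OR, P(wilting | causes) = 1 − (1−0.04)·∏(1−qᵢ) over the active causes.
P(¬wilting | root rot) = 0.2592×0.35 + 0.1296×0.65 = 0.090720 + 0.084240 = 0.174960
Restricting to configurations with underwatering present: 0.1296×0.65 = 0.084240.
Hence the posterior is 0.084240/0.174960 ≈ 0.481.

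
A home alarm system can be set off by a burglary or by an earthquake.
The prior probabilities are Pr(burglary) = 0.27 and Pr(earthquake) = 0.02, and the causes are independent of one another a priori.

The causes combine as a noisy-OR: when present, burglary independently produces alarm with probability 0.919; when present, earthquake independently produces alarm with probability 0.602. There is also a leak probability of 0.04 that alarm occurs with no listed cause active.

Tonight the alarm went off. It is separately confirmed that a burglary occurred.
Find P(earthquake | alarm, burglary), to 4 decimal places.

P(earthquake | alarm, burglary) ≈ 0.0210

Under noisy-OR, P(alarm | causes) = 1 − (1−0.04)·∏(1−qᵢ) over the active causes.
P(alarm | burglary) = 0.92224*0.98 + 0.969052*0.02 = 0.903795 + 0.019381 = 0.923176
Of this, 0.019381 comes from 0.969052*0.02 (the earthquake=true cases).
So P(earthquake | alarm, burglary) = 0.019381/0.923176 ≈ 0.0210.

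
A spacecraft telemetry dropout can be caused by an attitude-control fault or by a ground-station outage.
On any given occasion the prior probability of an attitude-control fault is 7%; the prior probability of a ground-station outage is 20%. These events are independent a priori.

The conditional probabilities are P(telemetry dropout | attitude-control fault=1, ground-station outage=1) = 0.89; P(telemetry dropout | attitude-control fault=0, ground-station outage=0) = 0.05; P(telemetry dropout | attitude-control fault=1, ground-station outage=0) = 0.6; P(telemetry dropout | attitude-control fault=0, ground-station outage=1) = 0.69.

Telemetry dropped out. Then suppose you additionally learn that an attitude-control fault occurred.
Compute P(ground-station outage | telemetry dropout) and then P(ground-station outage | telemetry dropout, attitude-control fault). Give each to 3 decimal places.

Enumerate the 4 (attitude-control fault, ground-station outage) configurations and weight by the priors:
  P(telemetry dropout) = 0.05*0.93*0.8 + 0.69*0.93*0.2 + 0.6*0.07*0.8 + 0.89*0.07*0.2
        = 0.037200 + 0.128340 + 0.033600 + 0.012460 = 0.211600
Configurations with ground-station outage contribute 0.140800, so
  P(ground-station outage | telemetry dropout) = 0.140800 / 0.211600 ≈ 0.665

With the extra evidence:
Weight on ground-station outage=true, given the evidence: 0.89·0.2 = 0.178000
The normalizing constant is 0.6·0.8 + 0.89·0.2 = 0.658000
Posterior = 0.178000 / 0.658000 ≈ 0.271
The drop from 0.665 to 0.271 is the explaining-away (discounting) effect.

P(ground-station outage | telemetry dropout) ≈ 0.665; P(ground-station outage | telemetry dropout, attitude-control fault) ≈ 0.271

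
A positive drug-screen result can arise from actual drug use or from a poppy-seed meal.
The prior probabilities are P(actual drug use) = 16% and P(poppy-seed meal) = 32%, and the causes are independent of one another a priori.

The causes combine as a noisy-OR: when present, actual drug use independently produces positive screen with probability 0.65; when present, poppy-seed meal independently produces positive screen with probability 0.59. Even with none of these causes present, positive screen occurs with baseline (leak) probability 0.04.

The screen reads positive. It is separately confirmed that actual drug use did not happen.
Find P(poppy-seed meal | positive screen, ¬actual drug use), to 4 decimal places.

P(poppy-seed meal | positive screen, ¬actual drug use) ≈ 0.8771

Under noisy-OR, P(positive screen | causes) = 1 − (1−0.04)·∏(1−qᵢ) over the active causes.
Sum P(positive screen|·) weighted by the priors over both values of poppy-seed meal:
  P(positive screen | ¬actual drug use) = 0.04×0.68 + 0.6064×0.32
        = 0.027200 + 0.194048 = 0.221248
Keeping only the poppy-seed meal-present terms gives 0.194048, so
  P(poppy-seed meal | positive screen, ¬actual drug use) = 0.194048 / 0.221248 ≈ 0.8771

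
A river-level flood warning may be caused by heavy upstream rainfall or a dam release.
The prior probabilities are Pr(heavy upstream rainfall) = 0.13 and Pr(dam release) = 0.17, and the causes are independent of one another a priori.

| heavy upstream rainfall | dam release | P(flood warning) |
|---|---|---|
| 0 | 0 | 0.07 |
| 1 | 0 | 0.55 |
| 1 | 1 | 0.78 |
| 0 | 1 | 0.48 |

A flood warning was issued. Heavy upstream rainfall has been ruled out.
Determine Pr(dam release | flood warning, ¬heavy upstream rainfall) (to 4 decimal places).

P(flood warning | ¬heavy upstream rainfall) = 0.07×0.83 + 0.48×0.17 = 0.058100 + 0.081600 = 0.139700
Of this, 0.081600 comes from 0.48×0.17 (the dam release=true cases).
Hence the posterior is 0.081600/0.139700 ≈ 0.5841.

Pr(dam release | flood warning, ¬heavy upstream rainfall) ≈ 0.5841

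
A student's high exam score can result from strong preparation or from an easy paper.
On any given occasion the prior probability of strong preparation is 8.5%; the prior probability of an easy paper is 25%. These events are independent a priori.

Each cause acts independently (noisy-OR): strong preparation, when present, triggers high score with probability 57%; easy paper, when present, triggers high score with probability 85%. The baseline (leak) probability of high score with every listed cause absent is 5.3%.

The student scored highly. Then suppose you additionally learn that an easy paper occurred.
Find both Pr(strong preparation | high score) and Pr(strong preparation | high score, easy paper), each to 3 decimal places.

Pr(strong preparation | high score) ≈ 0.199; Pr(strong preparation | high score, easy paper) ≈ 0.092

Under noisy-OR, P(high score | causes) = 1 − (1−0.053)·∏(1−qᵢ) over the active causes.
By total probability over the 4 (strong preparation, easy paper) configurations:
  P(high score) = 0.053*0.915*0.75 + 0.85795*0.915*0.25 + 0.59279*0.085*0.75 + 0.938918*0.085*0.25
        = 0.036371 + 0.196256 + 0.037790 + 0.019952 = 0.290369
The terms with strong preparation present sum to 0.057742, so
  P(strong preparation | high score) = 0.057742 / 0.290369 ≈ 0.199

With the extra evidence:
P(high score | easy paper) = 0.85795·0.915 + 0.938918·0.085 = 0.785024 + 0.079808 = 0.864832
Of this, 0.079808 comes from 0.938918·0.085 (the strong preparation=true cases).
Hence the posterior is 0.079808/0.864832 ≈ 0.092.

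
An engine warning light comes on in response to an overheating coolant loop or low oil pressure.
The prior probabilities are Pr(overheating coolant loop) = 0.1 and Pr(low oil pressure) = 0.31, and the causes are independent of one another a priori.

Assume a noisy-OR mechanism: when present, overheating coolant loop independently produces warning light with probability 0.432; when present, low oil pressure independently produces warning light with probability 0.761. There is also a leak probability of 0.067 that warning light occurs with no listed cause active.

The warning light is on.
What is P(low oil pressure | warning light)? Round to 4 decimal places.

P(low oil pressure | warning light) ≈ 0.7671

Under noisy-OR, P(warning light | causes) = 1 − (1−0.067)·∏(1−qᵢ) over the active causes.
By total probability over the 4 (overheating coolant loop, low oil pressure) configurations:
  P(warning light) = 0.067×0.9×0.69 + 0.777013×0.9×0.31 + 0.470056×0.1×0.69 + 0.873343×0.1×0.31
        = 0.041607 + 0.216787 + 0.032434 + 0.027074 = 0.317902
Configurations with low oil pressure contribute 0.243861, so
  P(low oil pressure | warning light) = 0.243861 / 0.317902 ≈ 0.7671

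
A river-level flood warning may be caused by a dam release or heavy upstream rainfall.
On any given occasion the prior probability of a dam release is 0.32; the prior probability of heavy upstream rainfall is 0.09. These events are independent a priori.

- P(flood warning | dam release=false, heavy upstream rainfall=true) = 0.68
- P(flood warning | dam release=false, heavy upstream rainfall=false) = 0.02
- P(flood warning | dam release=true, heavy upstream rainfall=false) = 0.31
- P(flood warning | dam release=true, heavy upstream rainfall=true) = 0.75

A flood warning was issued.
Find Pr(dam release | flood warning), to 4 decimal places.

Pr(dam release | flood warning) ≈ 0.6745

P(flood warning) = 0.02×0.68×0.91 + 0.68×0.68×0.09 + 0.31×0.32×0.91 + 0.75×0.32×0.09 = 0.012376 + 0.041616 + 0.090272 + 0.021600 = 0.165864
Restricting to configurations with dam release present: 0.090272 + 0.021600 = 0.111872.
Hence the posterior is 0.111872/0.165864 ≈ 0.6745.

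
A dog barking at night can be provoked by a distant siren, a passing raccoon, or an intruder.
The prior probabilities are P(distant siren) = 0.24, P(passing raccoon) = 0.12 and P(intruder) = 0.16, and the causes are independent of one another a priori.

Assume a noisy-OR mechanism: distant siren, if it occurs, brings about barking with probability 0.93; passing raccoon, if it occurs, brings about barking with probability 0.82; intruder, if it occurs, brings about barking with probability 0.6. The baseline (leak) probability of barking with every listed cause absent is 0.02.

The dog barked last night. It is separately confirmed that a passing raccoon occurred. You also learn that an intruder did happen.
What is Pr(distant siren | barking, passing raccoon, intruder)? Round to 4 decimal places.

Pr(distant siren | barking, passing raccoon, intruder) ≈ 0.2527

Under noisy-OR, P(barking | causes) = 1 − (1−0.02)·∏(1−qᵢ) over the active causes.
P(barking | passing raccoon, intruder) = 0.92944·0.76 + 0.995061·0.24 = 0.706374 + 0.238815 = 0.945189
The distant siren-present share is 0.995061·0.24 = 0.238815.
Hence the posterior is 0.238815/0.945189 ≈ 0.2527.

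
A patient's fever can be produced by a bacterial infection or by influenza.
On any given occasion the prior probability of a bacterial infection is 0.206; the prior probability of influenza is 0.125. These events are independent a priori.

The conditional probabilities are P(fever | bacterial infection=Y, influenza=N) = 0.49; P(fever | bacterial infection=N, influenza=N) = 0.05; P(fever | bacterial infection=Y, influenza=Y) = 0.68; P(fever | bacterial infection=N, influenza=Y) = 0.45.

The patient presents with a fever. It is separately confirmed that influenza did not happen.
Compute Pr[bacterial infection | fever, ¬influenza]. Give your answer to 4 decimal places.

Pr[bacterial infection | fever, ¬influenza] ≈ 0.7177

P(fever | ¬influenza) = 0.05×0.794 + 0.49×0.206 = 0.039700 + 0.100940 = 0.140640
Restricting to configurations with bacterial infection present: 0.49×0.206 = 0.100940.
So P(bacterial infection | fever, ¬influenza) = 0.100940/0.140640 ≈ 0.7177.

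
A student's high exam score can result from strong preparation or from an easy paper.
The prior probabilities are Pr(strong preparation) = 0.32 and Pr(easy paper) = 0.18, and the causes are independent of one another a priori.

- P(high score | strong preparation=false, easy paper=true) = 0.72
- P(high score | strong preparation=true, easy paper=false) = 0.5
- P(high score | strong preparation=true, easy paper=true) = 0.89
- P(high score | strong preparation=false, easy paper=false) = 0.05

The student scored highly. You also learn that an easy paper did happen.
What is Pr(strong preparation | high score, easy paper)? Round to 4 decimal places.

For the numerator, keep only strong preparation=true terms: 0.89×0.32 = 0.284800
Denominator P(high score | easy paper): 0.72×0.68 + 0.89×0.32 = 0.774400
P(strong preparation | high score, easy paper) = 0.284800/0.774400 ≈ 0.3678

Pr(strong preparation | high score, easy paper) ≈ 0.3678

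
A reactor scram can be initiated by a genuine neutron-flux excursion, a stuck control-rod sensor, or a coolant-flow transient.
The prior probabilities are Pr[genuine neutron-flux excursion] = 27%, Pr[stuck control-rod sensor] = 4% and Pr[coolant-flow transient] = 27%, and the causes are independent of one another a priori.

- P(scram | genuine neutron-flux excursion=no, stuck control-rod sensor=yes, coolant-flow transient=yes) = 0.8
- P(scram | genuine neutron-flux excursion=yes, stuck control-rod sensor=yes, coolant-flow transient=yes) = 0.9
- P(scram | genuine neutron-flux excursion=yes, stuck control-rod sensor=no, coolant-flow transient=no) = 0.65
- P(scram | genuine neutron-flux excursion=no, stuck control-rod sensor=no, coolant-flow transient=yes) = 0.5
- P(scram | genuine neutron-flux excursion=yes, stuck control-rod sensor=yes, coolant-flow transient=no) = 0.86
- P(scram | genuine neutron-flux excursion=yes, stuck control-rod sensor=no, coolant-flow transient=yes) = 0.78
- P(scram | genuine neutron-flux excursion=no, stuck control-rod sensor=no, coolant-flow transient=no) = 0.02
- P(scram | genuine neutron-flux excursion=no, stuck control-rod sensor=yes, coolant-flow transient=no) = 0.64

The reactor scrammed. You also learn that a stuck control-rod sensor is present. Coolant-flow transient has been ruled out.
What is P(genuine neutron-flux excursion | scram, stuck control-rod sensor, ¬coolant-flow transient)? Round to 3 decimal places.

P(scram | stuck control-rod sensor, ¬coolant-flow transient) = 0.64·0.73 + 0.86·0.27 = 0.467200 + 0.232200 = 0.699400
Restricting to configurations with genuine neutron-flux excursion present: 0.86·0.27 = 0.232200.
P(genuine neutron-flux excursion | scram, stuck control-rod sensor, ¬coolant-flow transient) = 0.232200 / 0.699400 ≈ 0.332

P(genuine neutron-flux excursion | scram, stuck control-rod sensor, ¬coolant-flow transient) ≈ 0.332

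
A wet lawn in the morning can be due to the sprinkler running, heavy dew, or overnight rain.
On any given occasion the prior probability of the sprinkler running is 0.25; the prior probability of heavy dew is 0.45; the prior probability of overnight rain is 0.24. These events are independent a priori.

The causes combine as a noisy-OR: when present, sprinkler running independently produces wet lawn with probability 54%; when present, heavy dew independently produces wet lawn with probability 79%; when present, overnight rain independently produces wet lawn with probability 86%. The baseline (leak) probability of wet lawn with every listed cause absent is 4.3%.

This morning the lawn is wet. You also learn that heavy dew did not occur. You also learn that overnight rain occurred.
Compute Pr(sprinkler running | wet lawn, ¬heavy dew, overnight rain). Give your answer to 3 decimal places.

Under noisy-OR, P(wet lawn | causes) = 1 − (1−0.043)·∏(1−qᵢ) over the active causes.
Sum P(wet lawn|·) weighted by the priors over both values of sprinkler running:
  P(wet lawn | ¬heavy dew, overnight rain) = 0.86602×0.75 + 0.938369×0.25
        = 0.649515 + 0.234592 = 0.884107
Keeping only the sprinkler running-present terms gives 0.234592, so
  P(sprinkler running | wet lawn, ¬heavy dew, overnight rain) = 0.234592 / 0.884107 ≈ 0.265

Pr(sprinkler running | wet lawn, ¬heavy dew, overnight rain) ≈ 0.265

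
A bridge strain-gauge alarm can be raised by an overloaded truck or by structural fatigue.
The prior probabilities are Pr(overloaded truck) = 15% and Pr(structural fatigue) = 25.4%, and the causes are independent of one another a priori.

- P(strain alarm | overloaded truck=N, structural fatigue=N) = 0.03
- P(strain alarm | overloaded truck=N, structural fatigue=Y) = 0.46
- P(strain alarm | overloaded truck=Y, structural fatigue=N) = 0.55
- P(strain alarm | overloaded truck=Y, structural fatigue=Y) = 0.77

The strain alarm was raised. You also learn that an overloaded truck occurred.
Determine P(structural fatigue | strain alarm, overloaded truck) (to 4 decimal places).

For the numerator, keep only structural fatigue=true terms: 0.77·0.254 = 0.195580
Denominator P(strain alarm | overloaded truck): 0.55·0.746 + 0.77·0.254 = 0.605880
Posterior = 0.195580 / 0.605880 ≈ 0.3228

P(structural fatigue | strain alarm, overloaded truck) ≈ 0.3228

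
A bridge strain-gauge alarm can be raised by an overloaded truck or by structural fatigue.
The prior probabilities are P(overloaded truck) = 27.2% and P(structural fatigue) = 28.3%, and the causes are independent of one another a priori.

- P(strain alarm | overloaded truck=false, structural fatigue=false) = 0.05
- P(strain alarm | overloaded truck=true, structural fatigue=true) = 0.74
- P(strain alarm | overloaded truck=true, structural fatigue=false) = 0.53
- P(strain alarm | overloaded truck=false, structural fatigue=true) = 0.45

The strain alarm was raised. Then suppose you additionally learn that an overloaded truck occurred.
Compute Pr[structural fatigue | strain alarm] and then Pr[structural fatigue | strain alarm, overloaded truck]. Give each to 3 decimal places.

Pr[structural fatigue | strain alarm] ≈ 0.536; Pr[structural fatigue | strain alarm, overloaded truck] ≈ 0.355

P(strain alarm) = 0.05*0.728*0.717 + 0.45*0.728*0.283 + 0.53*0.272*0.717 + 0.74*0.272*0.283 = 0.026099 + 0.092711 + 0.103363 + 0.056962 = 0.279135
The structural fatigue-present share is 0.092711 + 0.056962 = 0.149673.
So P(structural fatigue | strain alarm) = 0.149673/0.279135 ≈ 0.536.

Now also conditioning on overloaded truck=true:
P(strain alarm | overloaded truck) = 0.53·0.717 + 0.74·0.283 = 0.380010 + 0.209420 = 0.589430
Restricting to configurations with structural fatigue present: 0.74·0.283 = 0.209420.
Hence the posterior is 0.209420/0.589430 ≈ 0.355.
— overloaded truck explains away the evidence for structural fatigue.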